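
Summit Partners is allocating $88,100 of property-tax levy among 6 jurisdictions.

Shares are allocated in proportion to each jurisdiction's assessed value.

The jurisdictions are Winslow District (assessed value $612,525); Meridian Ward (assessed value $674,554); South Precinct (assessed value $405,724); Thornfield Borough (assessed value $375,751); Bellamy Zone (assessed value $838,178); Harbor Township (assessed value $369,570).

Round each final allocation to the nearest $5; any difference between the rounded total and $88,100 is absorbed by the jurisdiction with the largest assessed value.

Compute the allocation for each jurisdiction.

Winslow District: $16,470 | Meridian Ward: $18,140 | South Precinct: $10,910 | Thornfield Borough: $10,105 | Bellamy Zone: $22,535 | Harbor Township: $9,940

Total assessed value = 3,276,302.
Unrounded shares: Winslow District 612,525/3,276,302 × $88,100 = 16,470.84; Meridian Ward 674,554/3,276,302 × $88,100 = 18,138.81; South Precinct 405,724/3,276,302 × $88,100 = 10,909.95; Thornfield Borough 375,751/3,276,302 × $88,100 = 10,103.97; Bellamy Zone 838,178/3,276,302 × $88,100 = 22,538.67; Harbor Township 369,570/3,276,302 × $88,100 = 9,937.76.
After rounding ($5): Winslow District $16,470; Meridian Ward $18,140; South Precinct $10,910; Thornfield Borough $10,105; Bellamy Zone $22,540; Harbor Township $9,940. Sum = $88,105.
Difference $88,100 − $88,105 = −$5 applied to largest assessed value (Bellamy Zone): Bellamy Zone becomes $22,535.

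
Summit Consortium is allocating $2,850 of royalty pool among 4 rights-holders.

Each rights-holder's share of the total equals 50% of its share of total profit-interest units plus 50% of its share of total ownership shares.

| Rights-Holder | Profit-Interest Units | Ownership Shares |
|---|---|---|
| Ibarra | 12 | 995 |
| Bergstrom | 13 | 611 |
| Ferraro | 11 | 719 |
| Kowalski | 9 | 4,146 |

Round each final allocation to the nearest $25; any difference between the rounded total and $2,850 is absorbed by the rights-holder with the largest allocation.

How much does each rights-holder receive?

Profit-interest units total 45; ownership shares total 6,471.
Combined weights (50% profit-interest units + 50% ownership shares): Ibarra 0.2102; Bergstrom 0.1917; Ferraro 0.1778; Kowalski 0.4204.
Raw shares: Ibarra 599.11; Bergstrom 546.22; Ferraro 506.67; Kowalski 1,198.00.
After rounding ($25): Ibarra $600; Bergstrom $550; Ferraro $500; Kowalski $1,200. Sum = $2,850.
Rounded total matches; no reconciliation needed.

Ibarra: $600 | Bergstrom: $550 | Ferraro: $500 | Kowalski: $1,200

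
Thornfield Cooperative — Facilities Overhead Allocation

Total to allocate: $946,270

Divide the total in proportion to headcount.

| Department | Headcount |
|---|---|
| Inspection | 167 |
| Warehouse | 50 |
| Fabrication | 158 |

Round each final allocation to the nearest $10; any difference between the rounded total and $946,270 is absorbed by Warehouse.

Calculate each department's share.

Inspection: $421,410; Warehouse: $126,160; Fabrication: $398,700

Sum of headcount: 375.
Pro-rata amounts: Inspection 167/375 × $946,270 = 421,405.57; Warehouse 50/375 × $946,270 = 126,169.33; Fabrication 158/375 × $946,270 = 398,695.09.
After rounding ($10): Inspection $421,410; Warehouse $126,170; Fabrication $398,700. Sum = $946,280.
Difference $946,270 − $946,280 = −$10 applied to Warehouse: Warehouse becomes $126,160.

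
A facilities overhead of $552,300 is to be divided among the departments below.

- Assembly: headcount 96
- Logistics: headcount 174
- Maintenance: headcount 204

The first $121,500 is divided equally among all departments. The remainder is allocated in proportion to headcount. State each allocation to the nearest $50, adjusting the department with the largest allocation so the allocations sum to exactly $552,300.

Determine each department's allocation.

$121,500 shared equally gives $40,500 per department.
Remainder $430,800 by headcount (total 474): Assembly 87,250.63 → $87,250; Logistics 158,141.77 → $158,150; Maintenance 185,407.59 → $185,400.
Totals: Assembly $40,500 + $87,250 = $127,750; Logistics $40,500 + $158,150 = $198,650; Maintenance $40,500 + $185,400 = $225,900.

Assembly: $127,750; Logistics: $198,650; Maintenance: $225,900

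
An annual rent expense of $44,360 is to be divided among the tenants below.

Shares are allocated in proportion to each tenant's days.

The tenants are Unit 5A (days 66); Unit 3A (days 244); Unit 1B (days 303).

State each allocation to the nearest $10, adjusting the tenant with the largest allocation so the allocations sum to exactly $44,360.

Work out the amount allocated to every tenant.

Combined days = 613.
Unrounded shares: Unit 5A 66/613 × $44,360 = 4,776.12; Unit 3A 244/613 × $44,360 = 17,657.16; Unit 1B 303/613 × $44,360 = 21,926.72.
At nearest $10: Unit 5A $4,780; Unit 3A $17,660; Unit 1B $21,930. Sum = $44,370.
Difference $44,360 − $44,370 = −$10 applied to largest allocation (Unit 1B): Unit 1B becomes $21,920.

Unit 5A: $4,780 | Unit 3A: $17,660 | Unit 1B: $21,920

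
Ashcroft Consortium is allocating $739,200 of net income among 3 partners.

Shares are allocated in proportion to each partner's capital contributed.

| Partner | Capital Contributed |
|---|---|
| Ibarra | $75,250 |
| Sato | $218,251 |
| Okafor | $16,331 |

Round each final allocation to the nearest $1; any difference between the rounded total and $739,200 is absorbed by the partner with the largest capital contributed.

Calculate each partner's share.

Ibarra: $179,532 | Sato: $520,705 | Okafor: $38,963

Combined capital contributed = 75,250 + 218,251 + 16,331 = 309,832.
Proportional shares: Ibarra 179,532.13; Sato 520,705.22; Okafor 38,962.65.
After rounding ($1): Ibarra $179,532; Sato $520,705; Okafor $38,963. Sum = $739,200.
Sum already equals the total — no adjustment.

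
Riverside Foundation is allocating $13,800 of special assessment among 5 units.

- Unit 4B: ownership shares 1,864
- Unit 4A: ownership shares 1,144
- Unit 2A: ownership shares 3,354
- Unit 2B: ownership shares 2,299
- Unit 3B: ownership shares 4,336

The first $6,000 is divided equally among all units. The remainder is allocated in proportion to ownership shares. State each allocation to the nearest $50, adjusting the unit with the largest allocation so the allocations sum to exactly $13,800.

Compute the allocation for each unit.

$6,000 shared equally gives $1,200 per unit.
Remainder $7,800 by ownership shares (total 12,997): Unit 4B 1,118.66 → $1,100; Unit 4A 686.56 → $700; Unit 2A 2,012.86 → $2,000; Unit 2B 1,379.72 → $1,400; Unit 3B 2,602.20 → $2,600.
Totals: Unit 4B $1,200 + $1,100 = $2,300; Unit 4A $1,200 + $700 = $1,900; Unit 2A $1,200 + $2,000 = $3,200; Unit 2B $1,200 + $1,400 = $2,600; Unit 3B $1,200 + $2,600 = $3,800.

Unit 4B: $2,300 | Unit 4A: $1,900 | Unit 2A: $3,200 | Unit 2B: $2,600 | Unit 3B: $3,800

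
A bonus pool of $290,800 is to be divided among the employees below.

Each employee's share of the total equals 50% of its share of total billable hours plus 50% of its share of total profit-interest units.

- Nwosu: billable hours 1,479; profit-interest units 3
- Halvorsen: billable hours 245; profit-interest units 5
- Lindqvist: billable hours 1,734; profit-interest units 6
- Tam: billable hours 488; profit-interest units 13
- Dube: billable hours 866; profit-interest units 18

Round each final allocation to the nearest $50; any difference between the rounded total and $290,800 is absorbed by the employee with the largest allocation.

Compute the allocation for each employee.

Nwosu: $54,400; Halvorsen: $23,550; Lindqvist: $71,800; Tam: $56,750; Dube: $84,300

Billable hours total 4,812; profit-interest units total 45.
Blended shares (50% billable hours + 50% profit-interest units): Nwosu 0.1870; Halvorsen 0.0810; Lindqvist 0.2468; Tam 0.1952; Dube 0.2900.
Pro-rata amounts: Nwosu 54,382.98; Halvorsen 23,558.51; Lindqvist 71,781.43; Tam 56,749.91; Dube 84,327.17.
Rounded to nearest $50: Nwosu $54,400; Halvorsen $23,550; Lindqvist $71,800; Tam $56,750; Dube $84,350. Sum = $290,850.
Difference $290,800 − $290,850 = −$50 applied to largest allocation (Dube): Dube becomes $84,300.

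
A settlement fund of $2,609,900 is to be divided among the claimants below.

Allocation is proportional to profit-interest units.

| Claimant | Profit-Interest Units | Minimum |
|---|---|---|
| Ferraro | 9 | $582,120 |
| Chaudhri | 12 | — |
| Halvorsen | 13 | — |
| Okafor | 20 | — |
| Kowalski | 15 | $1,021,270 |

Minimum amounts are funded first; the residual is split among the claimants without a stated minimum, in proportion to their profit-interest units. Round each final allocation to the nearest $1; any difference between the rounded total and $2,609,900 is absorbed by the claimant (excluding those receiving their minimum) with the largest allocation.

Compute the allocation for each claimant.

Ferraro: $582,120 · Chaudhri: $268,403 · Halvorsen: $290,770 · Okafor: $447,337 · Kowalski: $1,021,270

Minimums first: Ferraro $582,120; Kowalski $1,021,270. Residual $1,006,510.
Residual split over remaining profit-interest units 45: Chaudhri 268,402.67 → $268,403; Halvorsen 290,769.56 → $290,770; Okafor 447,337.78 → $447,338.
Rounding difference −$1 applied to Okafor → $447,337.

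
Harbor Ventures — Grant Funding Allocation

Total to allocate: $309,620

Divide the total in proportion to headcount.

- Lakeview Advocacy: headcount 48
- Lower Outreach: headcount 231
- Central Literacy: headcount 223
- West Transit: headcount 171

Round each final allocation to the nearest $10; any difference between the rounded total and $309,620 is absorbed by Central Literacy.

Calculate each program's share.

Sum of headcount: 673.
Raw shares: Lakeview Advocacy 48/673 × $309,620 = 22,082.85; Lower Outreach 231/673 × $309,620 = 106,273.73; Central Literacy 223/673 × $309,620 = 102,593.25; West Transit 171/673 × $309,620 = 78,670.16.
After rounding ($10): Lakeview Advocacy $22,080; Lower Outreach $106,270; Central Literacy $102,590; West Transit $78,670. Sum = $309,610.
Difference $309,620 − $309,610 = +$10 applied to Central Literacy: Central Literacy becomes $102,600.

Lakeview Advocacy: $22,080 | Lower Outreach: $106,270 | Central Literacy: $102,600 | West Transit: $78,670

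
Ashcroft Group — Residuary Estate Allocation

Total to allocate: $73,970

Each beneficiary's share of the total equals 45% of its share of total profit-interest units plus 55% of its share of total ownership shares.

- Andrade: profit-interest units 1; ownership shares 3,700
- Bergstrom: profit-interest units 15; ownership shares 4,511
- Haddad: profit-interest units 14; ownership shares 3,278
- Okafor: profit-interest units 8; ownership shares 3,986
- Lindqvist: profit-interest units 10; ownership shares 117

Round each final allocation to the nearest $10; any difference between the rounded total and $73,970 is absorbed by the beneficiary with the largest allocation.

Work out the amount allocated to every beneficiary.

Totals — profit-interest units 48, ownership shares 15,592.
Blended shares (45% profit-interest units + 55% ownership shares): Andrade 0.1399; Bergstrom 0.2997; Haddad 0.2469; Okafor 0.2156; Lindqvist 0.0979.
Raw shares: Andrade 10,347.71; Bergstrom 22,172.38; Haddad 18,261.70; Okafor 15,948.24; Lindqvist 7,239.97.
Rounded to nearest $10: Andrade $10,350; Bergstrom $22,170; Haddad $18,260; Okafor $15,950; Lindqvist $7,240. Sum = $73,970.
Rounded total matches; no reconciliation needed.

Andrade: $10,350 · Bergstrom: $22,170 · Haddad: $18,260 · Okafor: $15,950 · Lindqvist: $7,240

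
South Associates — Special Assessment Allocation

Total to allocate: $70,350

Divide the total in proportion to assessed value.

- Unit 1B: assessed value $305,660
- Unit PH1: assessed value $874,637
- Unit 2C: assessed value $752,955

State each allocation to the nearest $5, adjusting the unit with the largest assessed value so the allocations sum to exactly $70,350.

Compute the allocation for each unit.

Unit 1B: $11,125; Unit PH1: $31,825; Unit 2C: $27,400

Sum of assessed value: 1,933,252.
Raw shares: Unit 1B 305,660/1,933,252 × $70,350 = 11,122.80; Unit PH1 874,637/1,933,252 × $70,350 = 31,827.57; Unit 2C 752,955/1,933,252 × $70,350 = 27,399.63.
Rounded to nearest $5: Unit 1B $11,125; Unit PH1 $31,830; Unit 2C $27,400. Sum = $70,355.
Difference $70,350 − $70,355 = −$5 applied to largest assessed value (Unit PH1): Unit PH1 becomes $31,825.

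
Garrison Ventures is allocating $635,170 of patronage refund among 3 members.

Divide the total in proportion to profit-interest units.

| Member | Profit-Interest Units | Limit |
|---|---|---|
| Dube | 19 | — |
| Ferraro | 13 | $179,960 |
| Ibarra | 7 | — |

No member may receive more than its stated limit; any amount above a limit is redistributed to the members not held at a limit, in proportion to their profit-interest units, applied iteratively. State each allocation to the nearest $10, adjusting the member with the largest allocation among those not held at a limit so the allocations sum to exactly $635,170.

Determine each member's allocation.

Sum of profit-interest units: 39.
Proportional shares (ignoring caps): Dube 309,441.79; Ferraro 211,723.33; Ibarra 114,004.87.
Held at cap: Ferraro ($179,960); balance $455,210 reallocated over remaining profit-interest units 26.
Remaining shares: Dube 332,653.46 → $332,650; Ibarra 122,556.54 → $122,560.

Dube: $332,650 | Ferraro: $179,960 | Ibarra: $122,560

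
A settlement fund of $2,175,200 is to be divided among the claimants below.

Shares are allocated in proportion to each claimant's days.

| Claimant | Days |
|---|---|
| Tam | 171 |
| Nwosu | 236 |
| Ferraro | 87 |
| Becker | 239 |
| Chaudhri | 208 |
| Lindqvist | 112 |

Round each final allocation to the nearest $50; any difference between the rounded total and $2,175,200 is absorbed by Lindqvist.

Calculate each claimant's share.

Total days = 1,053.
Pro-rata amounts: Tam 171/1,053 × $2,175,200 = 353,237.61; Nwosu 236/1,053 × $2,175,200 = 487,509.21; Ferraro 87/1,053 × $2,175,200 = 179,717.38; Becker 239/1,053 × $2,175,200 = 493,706.36; Chaudhri 208/1,053 × $2,175,200 = 429,669.14; Lindqvist 112/1,053 × $2,175,200 = 231,360.30.
After rounding ($50): Tam $353,250; Nwosu $487,500; Ferraro $179,700; Becker $493,700; Chaudhri $429,650; Lindqvist $231,350. Sum = $2,175,150.
Difference $2,175,200 − $2,175,150 = +$50 applied to Lindqvist: Lindqvist becomes $231,400.

Tam: $353,250 | Nwosu: $487,500 | Ferraro: $179,700 | Becker: $493,700 | Chaudhri: $429,650 | Lindqvist: $231,400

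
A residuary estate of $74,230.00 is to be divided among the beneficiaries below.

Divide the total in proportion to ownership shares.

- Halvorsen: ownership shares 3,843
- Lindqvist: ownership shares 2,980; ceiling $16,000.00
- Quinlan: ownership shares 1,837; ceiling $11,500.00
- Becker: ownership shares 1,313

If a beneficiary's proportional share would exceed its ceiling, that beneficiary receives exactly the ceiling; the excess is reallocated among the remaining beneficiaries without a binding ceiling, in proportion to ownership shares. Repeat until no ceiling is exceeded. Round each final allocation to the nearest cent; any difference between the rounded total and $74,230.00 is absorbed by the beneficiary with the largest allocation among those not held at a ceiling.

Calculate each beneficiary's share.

Halvorsen: $34,829.98 · Lindqvist: $16,000.00 · Quinlan: $11,500.00 · Becker: $11,900.02

Combined ownership shares = 9,973.
Unconstrained shares: Halvorsen 28,603.8193; Lindqvist 22,180.4272; Quinlan 13,672.9680; Becker 9,772.7855.
Capped: Lindqvist ($16,000.00), Quinlan ($11,500.00); residual $46,730.00 reallocated over remaining ownership shares 5,156.
Remaining shares: Halvorsen 34,829.9825 → $34,829.98; Becker 11,900.0175 → $11,900.02.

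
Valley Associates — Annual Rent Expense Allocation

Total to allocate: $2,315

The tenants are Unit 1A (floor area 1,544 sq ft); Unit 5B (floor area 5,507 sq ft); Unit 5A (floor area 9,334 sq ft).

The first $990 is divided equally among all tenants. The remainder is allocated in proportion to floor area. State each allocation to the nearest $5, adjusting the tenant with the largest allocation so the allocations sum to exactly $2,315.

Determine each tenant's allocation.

First tranche $990 split equally: $330 each.
Remainder $1,325 by floor area (total 16,385): Unit 1A 124.86 → $125; Unit 5B 445.33 → $445; Unit 5A 754.81 → $755.
Totals: Unit 1A $330 + $125 = $455; Unit 5B $330 + $445 = $775; Unit 5A $330 + $755 = $1,085.

Unit 1A: $455 · Unit 5B: $775 · Unit 5A: $1,085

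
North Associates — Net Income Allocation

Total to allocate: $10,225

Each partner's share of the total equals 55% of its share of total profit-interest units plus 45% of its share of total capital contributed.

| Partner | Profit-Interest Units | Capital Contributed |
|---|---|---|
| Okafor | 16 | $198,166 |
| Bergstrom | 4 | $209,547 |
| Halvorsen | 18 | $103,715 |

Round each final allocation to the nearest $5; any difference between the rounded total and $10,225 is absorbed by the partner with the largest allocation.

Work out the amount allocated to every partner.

Profit-interest units total 38; capital contributed total 511,428.
Composite weights (55% profit-interest units + 45% capital contributed): Okafor 0.4059; Bergstrom 0.2423; Halvorsen 0.3518.
Raw shares: Okafor 4,150.77; Bergstrom 2,477.24; Halvorsen 3,596.99.
After rounding ($5): Okafor $4,150; Bergstrom $2,475; Halvorsen $3,595. Sum = $10,220.
Difference $10,225 − $10,220 = +$5 applied to largest allocation (Okafor): Okafor becomes $4,155.

Okafor: $4,155 · Bergstrom: $2,475 · Halvorsen: $3,595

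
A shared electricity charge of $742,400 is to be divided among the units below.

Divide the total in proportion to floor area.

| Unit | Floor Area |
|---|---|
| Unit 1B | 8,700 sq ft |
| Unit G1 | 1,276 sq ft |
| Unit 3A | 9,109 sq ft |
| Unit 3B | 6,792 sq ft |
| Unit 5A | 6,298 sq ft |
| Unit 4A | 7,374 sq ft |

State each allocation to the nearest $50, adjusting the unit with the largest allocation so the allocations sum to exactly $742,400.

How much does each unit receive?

Unit 1B: $163,300; Unit G1: $23,950; Unit 3A: $171,050; Unit 3B: $127,500; Unit 5A: $118,200; Unit 4A: $138,400

Sum of floor area: 39,549.
Proportional shares: Unit 1B 8,700/39,549 × $742,400 = 163,313.36; Unit G1 1,276/39,549 × $742,400 = 23,952.63; Unit 3A 9,109/39,549 × $742,400 = 170,990.96; Unit 3B 6,792/39,549 × $742,400 = 127,497.05; Unit 5A 6,298/39,549 × $742,400 = 118,223.85; Unit 4A 7,374/39,549 × $742,400 = 138,422.15.
At nearest $50: Unit 1B $163,300; Unit G1 $23,950; Unit 3A $171,000; Unit 3B $127,500; Unit 5A $118,200; Unit 4A $138,400. Sum = $742,350.
Difference $742,400 − $742,350 = +$50 applied to largest allocation (Unit 3A): Unit 3A becomes $171,050.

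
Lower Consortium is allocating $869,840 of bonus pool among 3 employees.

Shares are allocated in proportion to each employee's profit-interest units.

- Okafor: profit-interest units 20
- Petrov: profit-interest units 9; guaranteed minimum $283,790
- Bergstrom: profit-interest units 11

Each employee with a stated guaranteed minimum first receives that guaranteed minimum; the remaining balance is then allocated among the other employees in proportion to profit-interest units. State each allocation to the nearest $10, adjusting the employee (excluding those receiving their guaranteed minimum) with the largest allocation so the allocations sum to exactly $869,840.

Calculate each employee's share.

Okafor: $378,100 · Petrov: $283,790 · Bergstrom: $207,950

Minimums first: Petrov $283,790. Balance $586,050.
Balance split over remaining profit-interest units 31: Okafor 378,096.77 → $378,100; Bergstrom 207,953.23 → $207,950.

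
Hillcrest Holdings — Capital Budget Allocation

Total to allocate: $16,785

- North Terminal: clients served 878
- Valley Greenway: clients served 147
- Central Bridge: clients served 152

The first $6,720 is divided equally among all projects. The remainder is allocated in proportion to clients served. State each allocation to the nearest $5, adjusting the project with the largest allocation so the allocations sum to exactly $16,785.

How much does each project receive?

$6,720 shared equally gives $2,240 per project.
Remainder $10,065 by clients served (total 1,177): North Terminal 7,508.13 → $7,510; Valley Greenway 1,257.06 → $1,255; Central Bridge 1,299.81 → $1,300.
Totals: North Terminal $2,240 + $7,510 = $9,750; Valley Greenway $2,240 + $1,255 = $3,495; Central Bridge $2,240 + $1,300 = $3,540.

North Terminal: $9,750 · Valley Greenway: $3,495 · Central Bridge: $3,540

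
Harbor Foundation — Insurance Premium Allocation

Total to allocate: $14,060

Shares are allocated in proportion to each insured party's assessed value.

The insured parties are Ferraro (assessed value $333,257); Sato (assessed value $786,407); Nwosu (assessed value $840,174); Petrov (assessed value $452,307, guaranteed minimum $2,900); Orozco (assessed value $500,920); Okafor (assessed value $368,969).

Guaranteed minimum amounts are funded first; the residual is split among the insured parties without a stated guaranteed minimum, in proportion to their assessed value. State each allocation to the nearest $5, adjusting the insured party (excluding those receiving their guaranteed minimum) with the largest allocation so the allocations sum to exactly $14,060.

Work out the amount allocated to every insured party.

Ferraro: $1,315 | Sato: $3,100 | Nwosu: $3,315 | Petrov: $2,900 | Orozco: $1,975 | Okafor: $1,455

Guaranteed amounts: Petrov $2,900. Residual $11,160.
Residual split over remaining assessed value 2,829,727: Ferraro 1,314.31 → $1,315; Sato 3,101.47 → $3,100; Nwosu 3,313.51 → $3,315; Orozco 1,975.55 → $1,975; Okafor 1,455.16 → $1,455.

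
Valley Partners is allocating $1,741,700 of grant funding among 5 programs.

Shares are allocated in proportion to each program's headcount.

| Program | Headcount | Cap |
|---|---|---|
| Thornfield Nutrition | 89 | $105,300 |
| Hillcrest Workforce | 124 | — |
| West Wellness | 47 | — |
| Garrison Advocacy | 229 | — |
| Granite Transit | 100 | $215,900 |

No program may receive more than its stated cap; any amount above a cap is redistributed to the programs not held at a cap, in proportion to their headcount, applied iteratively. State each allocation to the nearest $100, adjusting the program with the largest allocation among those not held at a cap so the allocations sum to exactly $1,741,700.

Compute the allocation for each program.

Thornfield Nutrition: $105,300 · Hillcrest Workforce: $440,400 · West Wellness: $166,900 · Garrison Advocacy: $813,200 · Granite Transit: $215,900

Total headcount = 589.
Proportional shares (ignoring caps): Thornfield Nutrition 263,177.08; Hillcrest Workforce 366,673.68; West Wellness 138,981.15; Garrison Advocacy 677,163.50; Granite Transit 295,704.58.
Held at cap: Thornfield Nutrition ($105,300), Granite Transit ($215,900); remaining pool $1,420,500 reallocated over remaining headcount 400.
Remaining shares: Hillcrest Workforce 440,355.00 → $440,400; West Wellness 166,908.75 → $166,900; Garrison Advocacy 813,236.25 → $813,200.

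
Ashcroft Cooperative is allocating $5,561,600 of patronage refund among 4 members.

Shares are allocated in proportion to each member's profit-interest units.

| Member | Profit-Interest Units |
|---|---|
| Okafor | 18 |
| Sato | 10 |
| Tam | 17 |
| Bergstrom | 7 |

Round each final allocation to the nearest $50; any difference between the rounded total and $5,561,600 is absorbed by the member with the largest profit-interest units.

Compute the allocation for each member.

Profit-interest units total: 18 + 10 + 17 + 7 = 52.
Unrounded shares: Okafor 1,925,169.23; Sato 1,069,538.46; Tam 1,818,215.38; Bergstrom 748,676.92.
After rounding ($50): Okafor $1,925,150; Sato $1,069,550; Tam $1,818,200; Bergstrom $748,700. Sum = $5,561,600.
Sum already equals the total — no adjustment.

Okafor: $1,925,150 · Sato: $1,069,550 · Tam: $1,818,200 · Bergstrom: $748,700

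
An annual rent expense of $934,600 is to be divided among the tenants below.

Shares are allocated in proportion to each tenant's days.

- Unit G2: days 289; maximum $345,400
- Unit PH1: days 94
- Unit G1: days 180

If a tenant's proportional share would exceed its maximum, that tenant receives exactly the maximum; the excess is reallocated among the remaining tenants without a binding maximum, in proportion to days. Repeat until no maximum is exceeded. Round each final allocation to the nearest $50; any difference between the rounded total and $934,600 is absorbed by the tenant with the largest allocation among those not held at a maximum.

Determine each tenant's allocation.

Total days = 563.
Proportional shares (ignoring caps): Unit G2 479,750.27; Unit PH1 156,043.34; Unit G1 298,806.39.
Held at cap: Unit G2 ($345,400); remaining pool $589,200 reallocated over remaining days 274.
Redistributed shares: Unit PH1 202,134.31 → $202,150; Unit G1 387,065.69 → $387,050.

Unit G2: $345,400 | Unit PH1: $202,150 | Unit G1: $387,050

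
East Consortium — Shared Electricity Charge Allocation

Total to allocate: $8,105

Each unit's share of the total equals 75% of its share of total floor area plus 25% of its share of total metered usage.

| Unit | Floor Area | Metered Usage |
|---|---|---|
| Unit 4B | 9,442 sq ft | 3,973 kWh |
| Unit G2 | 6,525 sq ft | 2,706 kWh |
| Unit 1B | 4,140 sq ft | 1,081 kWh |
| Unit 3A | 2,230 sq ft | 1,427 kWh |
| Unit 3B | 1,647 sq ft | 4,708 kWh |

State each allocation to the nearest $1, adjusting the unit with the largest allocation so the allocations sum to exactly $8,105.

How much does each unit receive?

Unit 4B: $2,973; Unit G2: $2,048; Unit 1B: $1,207; Unit 3A: $773; Unit 3B: $1,104

Totals — floor area 23,984, metered usage 13,895.
Composite weights (75% floor area + 25% metered usage): Unit 4B 0.3667; Unit G2 0.2527; Unit 1B 0.1489; Unit 3A 0.0954; Unit 3B 0.1362.
Raw shares: Unit 4B 2,972.44; Unit G2 2,048.37; Unit 1B 1,206.92; Unit 3A 773.29; Unit 3B 1,103.98.
Rounded to nearest $1: Unit 4B $2,972; Unit G2 $2,048; Unit 1B $1,207; Unit 3A $773; Unit 3B $1,104. Sum = $8,104.
Difference $8,105 − $8,104 = +$1 applied to largest allocation (Unit 4B): Unit 4B becomes $2,973.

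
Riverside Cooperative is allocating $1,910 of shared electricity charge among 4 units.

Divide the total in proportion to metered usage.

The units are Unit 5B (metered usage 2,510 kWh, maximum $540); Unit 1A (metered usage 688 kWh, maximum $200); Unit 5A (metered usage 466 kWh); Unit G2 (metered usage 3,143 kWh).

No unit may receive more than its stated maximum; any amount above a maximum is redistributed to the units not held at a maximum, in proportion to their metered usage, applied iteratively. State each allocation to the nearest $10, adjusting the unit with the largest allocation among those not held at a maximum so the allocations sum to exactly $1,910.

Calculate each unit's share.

Unit 5B: $540 | Unit 1A: $200 | Unit 5A: $150 | Unit G2: $1,020

Total metered usage = 6,807.
Pro-rata shares before constraints: Unit 5B 704.29; Unit 1A 193.05; Unit 5A 130.76; Unit G2 881.91.
Capped: Unit 5B ($540); balance $1,370 reallocated over remaining metered usage 4,297.
Capped: Unit 1A ($200); balance $1,170 reallocated over remaining metered usage 3,609.
Shares after redistribution: Unit 5A 151.07 → $150; Unit G2 1,018.93 → $1,020.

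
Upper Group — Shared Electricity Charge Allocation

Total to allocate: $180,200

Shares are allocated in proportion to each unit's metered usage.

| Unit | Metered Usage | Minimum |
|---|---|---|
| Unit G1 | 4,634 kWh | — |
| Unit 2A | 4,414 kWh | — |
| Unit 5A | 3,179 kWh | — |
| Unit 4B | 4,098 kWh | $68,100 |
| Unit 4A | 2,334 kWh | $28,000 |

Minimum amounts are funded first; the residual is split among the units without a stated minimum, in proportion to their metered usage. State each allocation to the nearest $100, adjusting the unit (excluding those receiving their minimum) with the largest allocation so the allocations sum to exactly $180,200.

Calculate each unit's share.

Unit G1: $31,800 | Unit 2A: $30,400 | Unit 5A: $21,900 | Unit 4B: $68,100 | Unit 4A: $28,000

Guaranteed amounts: Unit 4B $68,100; Unit 4A $28,000. Residual $84,100.
Residual split over remaining metered usage 12,227: Unit G1 31,873.67 → $31,900; Unit 2A 30,360.46 → $30,400; Unit 5A 21,865.86 → $21,900.
Rounding difference −$100 applied to Unit G1 → $31,800.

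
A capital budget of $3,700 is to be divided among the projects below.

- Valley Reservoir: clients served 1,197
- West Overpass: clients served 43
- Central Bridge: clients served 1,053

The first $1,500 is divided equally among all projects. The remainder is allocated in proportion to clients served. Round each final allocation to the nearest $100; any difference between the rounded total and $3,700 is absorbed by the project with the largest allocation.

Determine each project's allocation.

Valley Reservoir: $1,700; West Overpass: $500; Central Bridge: $1,500

Equal tier: $1,500 ÷ 3 = $500 apiece.
Remainder $2,200 by clients served (total 2,293): Valley Reservoir 1,148.45 → $1,100; West Overpass 41.26 → $0; Central Bridge 1,010.29 → $1,000.
Rounding difference +$100 on remainder applied to Valley Reservoir.
Totals: Valley Reservoir $500 + $1,200 = $1,700; West Overpass $500 + $0 = $500; Central Bridge $500 + $1,000 = $1,500.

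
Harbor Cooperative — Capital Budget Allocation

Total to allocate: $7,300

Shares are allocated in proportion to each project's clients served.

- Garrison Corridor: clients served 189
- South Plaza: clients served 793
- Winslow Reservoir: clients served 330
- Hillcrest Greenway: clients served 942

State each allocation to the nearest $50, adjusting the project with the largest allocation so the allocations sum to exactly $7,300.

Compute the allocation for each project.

Garrison Corridor: $600 | South Plaza: $2,550 | Winslow Reservoir: $1,050 | Hillcrest Greenway: $3,100

Combined clients served = 2,254.
Proportional shares: Garrison Corridor 189/2,254 × $7,300 = 612.11; South Plaza 793/2,254 × $7,300 = 2,568.28; Winslow Reservoir 330/2,254 × $7,300 = 1,068.77; Hillcrest Greenway 942/2,254 × $7,300 = 3,050.84.
At nearest $50: Garrison Corridor $600; South Plaza $2,550; Winslow Reservoir $1,050; Hillcrest Greenway $3,050. Sum = $7,250.
Difference $7,300 − $7,250 = +$50 applied to largest allocation (Hillcrest Greenway): Hillcrest Greenway becomes $3,100.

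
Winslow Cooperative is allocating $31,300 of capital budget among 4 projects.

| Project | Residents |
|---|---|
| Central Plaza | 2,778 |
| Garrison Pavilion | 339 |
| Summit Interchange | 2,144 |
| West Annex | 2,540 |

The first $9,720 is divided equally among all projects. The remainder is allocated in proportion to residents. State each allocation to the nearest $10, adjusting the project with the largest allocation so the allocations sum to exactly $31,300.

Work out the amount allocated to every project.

Central Plaza: $10,110 | Garrison Pavilion: $3,370 | Summit Interchange: $8,360 | West Annex: $9,460

$9,720 shared equally gives $2,430 per project.
Remainder $21,580 by residents (total 7,801): Central Plaza 7,684.81 → $7,680; Garrison Pavilion 937.78 → $940; Summit Interchange 5,930.97 → $5,930; West Annex 7,026.43 → $7,030.
Totals: Central Plaza $2,430 + $7,680 = $10,110; Garrison Pavilion $2,430 + $940 = $3,370; Summit Interchange $2,430 + $5,930 = $8,360; West Annex $2,430 + $7,030 = $9,460.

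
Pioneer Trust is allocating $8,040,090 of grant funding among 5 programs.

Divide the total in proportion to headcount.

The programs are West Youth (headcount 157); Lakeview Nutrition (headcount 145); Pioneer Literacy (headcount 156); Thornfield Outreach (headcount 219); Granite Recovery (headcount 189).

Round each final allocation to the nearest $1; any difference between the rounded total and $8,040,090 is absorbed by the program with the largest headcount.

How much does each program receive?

West Youth: $1,457,614; Lakeview Nutrition: $1,346,204; Pioneer Literacy: $1,448,330; Thornfield Outreach: $2,033,234; Granite Recovery: $1,754,708

Headcount total: 866.
Unrounded shares: West Youth 157/866 × $8,040,090 = 1,457,614.47; Lakeview Nutrition 145/866 × $8,040,090 = 1,346,204.45; Pioneer Literacy 156/866 × $8,040,090 = 1,448,330.30; Thornfield Outreach 219/866 × $8,040,090 = 2,033,232.92; Granite Recovery 189/866 × $8,040,090 = 1,754,707.86.
At nearest $1: West Youth $1,457,614; Lakeview Nutrition $1,346,204; Pioneer Literacy $1,448,330; Thornfield Outreach $2,033,233; Granite Recovery $1,754,708. Sum = $8,040,089.
Difference $8,040,090 − $8,040,089 = +$1 applied to largest headcount (Thornfield Outreach): Thornfield Outreach becomes $2,033,234.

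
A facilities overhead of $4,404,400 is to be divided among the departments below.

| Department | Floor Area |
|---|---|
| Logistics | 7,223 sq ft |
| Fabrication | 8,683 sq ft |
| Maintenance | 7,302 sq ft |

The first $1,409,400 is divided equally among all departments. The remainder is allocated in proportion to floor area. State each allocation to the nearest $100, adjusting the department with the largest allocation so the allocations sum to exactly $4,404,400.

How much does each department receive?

Equal tier: $1,409,400 ÷ 3 = $469,800 apiece.
Remainder $2,995,000 by floor area (total 23,208): Logistics 932,130.52 → $932,100; Fabrication 1,120,543.99 → $1,120,500; Maintenance 942,325.49 → $942,300.
Rounding difference +$100 on remainder applied to Fabrication.
Totals: Logistics $469,800 + $932,100 = $1,401,900; Fabrication $469,800 + $1,120,600 = $1,590,400; Maintenance $469,800 + $942,300 = $1,412,100.

Logistics: $1,401,900; Fabrication: $1,590,400; Maintenance: $1,412,100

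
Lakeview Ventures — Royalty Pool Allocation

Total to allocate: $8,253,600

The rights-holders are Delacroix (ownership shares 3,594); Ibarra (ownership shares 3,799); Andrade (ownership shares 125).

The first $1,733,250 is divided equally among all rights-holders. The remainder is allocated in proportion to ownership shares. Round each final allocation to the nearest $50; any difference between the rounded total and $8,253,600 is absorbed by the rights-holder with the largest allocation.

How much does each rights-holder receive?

Equal tier: $1,733,250 ÷ 3 = $577,750 apiece.
Remainder $6,520,350 by ownership shares (total 7,518): Delacroix 3,117,070.75 → $3,117,050; Ibarra 3,294,866.94 → $3,294,850; Andrade 108,412.31 → $108,400.
Rounding difference +$50 on remainder applied to Ibarra.
Totals: Delacroix $577,750 + $3,117,050 = $3,694,800; Ibarra $577,750 + $3,294,900 = $3,872,650; Andrade $577,750 + $108,400 = $686,150.

Delacroix: $3,694,800 · Ibarra: $3,872,650 · Andrade: $686,150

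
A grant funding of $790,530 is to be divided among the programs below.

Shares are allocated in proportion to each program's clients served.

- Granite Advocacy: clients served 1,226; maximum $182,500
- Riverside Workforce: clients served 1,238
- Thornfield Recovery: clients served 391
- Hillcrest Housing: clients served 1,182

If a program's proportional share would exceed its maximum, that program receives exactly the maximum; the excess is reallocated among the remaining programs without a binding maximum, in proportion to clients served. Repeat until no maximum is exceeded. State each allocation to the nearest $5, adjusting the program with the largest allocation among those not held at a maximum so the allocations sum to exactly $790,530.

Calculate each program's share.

Sum of clients served: 4,037.
Pro-rata shares before constraints: Granite Advocacy 240,076.74; Riverside Workforce 242,426.59; Thornfield Recovery 76,566.07; Hillcrest Housing 231,460.60.
Held at cap: Granite Advocacy ($182,500); remaining pool $608,030 reallocated over remaining clients served 2,811.
Redistributed shares: Riverside Workforce 267,784.11 → $267,785; Thornfield Recovery 84,574.79 → $84,575; Hillcrest Housing 255,671.10 → $255,670.

Granite Advocacy: $182,500 · Riverside Workforce: $267,785 · Thornfield Recovery: $84,575 · Hillcrest Housing: $255,670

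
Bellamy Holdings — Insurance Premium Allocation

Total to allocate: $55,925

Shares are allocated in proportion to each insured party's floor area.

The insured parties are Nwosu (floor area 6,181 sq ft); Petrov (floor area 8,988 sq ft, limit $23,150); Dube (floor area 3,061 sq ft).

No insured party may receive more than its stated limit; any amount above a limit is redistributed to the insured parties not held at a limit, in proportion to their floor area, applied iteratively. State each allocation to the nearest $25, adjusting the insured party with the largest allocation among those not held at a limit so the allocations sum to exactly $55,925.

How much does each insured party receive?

Nwosu: $21,925; Petrov: $23,150; Dube: $10,850

Total floor area = 18,230.
Unconstrained shares: Nwosu 18,961.73; Petrov 27,572.90; Dube 9,390.37.
Capped: Petrov ($23,150); remaining pool $32,775 reallocated over remaining floor area 9,242.
Shares after redistribution: Nwosu 21,919.74 → $21,925; Dube 10,855.26 → $10,850.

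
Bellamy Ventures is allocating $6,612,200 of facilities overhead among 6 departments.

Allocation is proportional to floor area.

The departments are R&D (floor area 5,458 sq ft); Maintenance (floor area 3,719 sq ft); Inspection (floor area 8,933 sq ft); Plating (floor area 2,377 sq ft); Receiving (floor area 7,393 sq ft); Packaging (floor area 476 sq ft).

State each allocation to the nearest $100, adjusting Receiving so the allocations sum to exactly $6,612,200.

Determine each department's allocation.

R&D: $1,272,700 · Maintenance: $867,200 · Inspection: $2,083,000 · Plating: $554,300 · Receiving: $1,724,000 · Packaging: $111,000

Combined floor area = 28,356.
Pro-rata amounts: R&D 5,458/28,356 × $6,612,200 = 1,272,724.91; Maintenance 3,719/28,356 × $6,612,200 = 867,215.82; Inspection 8,933/28,356 × $6,612,200 = 2,083,043.54; Plating 2,377/28,356 × $6,612,200 = 554,281.26; Receiving 7,393/28,356 × $6,612,200 = 1,723,938.31; Packaging 476/28,356 × $6,612,200 = 110,996.16.
At nearest $100: R&D $1,272,700; Maintenance $867,200; Inspection $2,083,000; Plating $554,300; Receiving $1,723,900; Packaging $111,000. Sum = $6,612,100.
Difference $6,612,200 − $6,612,100 = +$100 applied to Receiving: Receiving becomes $1,724,000.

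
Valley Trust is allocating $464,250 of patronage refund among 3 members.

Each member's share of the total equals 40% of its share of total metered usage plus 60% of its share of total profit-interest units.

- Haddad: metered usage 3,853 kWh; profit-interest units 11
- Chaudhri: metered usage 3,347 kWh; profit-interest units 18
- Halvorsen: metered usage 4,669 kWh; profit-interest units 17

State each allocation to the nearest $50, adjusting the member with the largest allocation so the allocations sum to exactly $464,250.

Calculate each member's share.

Haddad: $126,900 · Chaudhri: $161,350 · Halvorsen: $176,000

Totals — metered usage 11,869, profit-interest units 46.
Combined weights (40% metered usage + 60% profit-interest units): Haddad 0.2733; Chaudhri 0.3476; Halvorsen 0.3791.
Proportional shares: Haddad 126,893.05; Chaudhri 161,364.32; Halvorsen 175,992.63.
Rounded to nearest $50: Haddad $126,900; Chaudhri $161,350; Halvorsen $176,000. Sum = $464,250.
No rounding difference to absorb.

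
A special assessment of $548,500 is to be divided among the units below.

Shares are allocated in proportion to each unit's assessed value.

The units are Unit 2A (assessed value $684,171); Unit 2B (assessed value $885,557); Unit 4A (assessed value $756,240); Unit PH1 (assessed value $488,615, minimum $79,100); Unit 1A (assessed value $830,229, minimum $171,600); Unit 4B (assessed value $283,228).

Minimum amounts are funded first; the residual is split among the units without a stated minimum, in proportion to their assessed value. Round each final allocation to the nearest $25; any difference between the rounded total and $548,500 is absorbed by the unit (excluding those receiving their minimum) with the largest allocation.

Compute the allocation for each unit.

Unit 2A: $78,100; Unit 2B: $101,050; Unit 4A: $86,325; Unit PH1: $79,100; Unit 1A: $171,600; Unit 4B: $32,325

Guaranteed amounts: Unit PH1 $79,100; Unit 1A $171,600. Remaining pool $297,800.
Remaining pool split over remaining assessed value 2,609,196: Unit 2A 78,087.70 → $78,100; Unit 2B 101,072.85 → $101,075; Unit 4A 86,313.28 → $86,325; Unit 4B 32,326.16 → $32,325.
Rounding difference −$25 applied to Unit 2B → $101,050.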